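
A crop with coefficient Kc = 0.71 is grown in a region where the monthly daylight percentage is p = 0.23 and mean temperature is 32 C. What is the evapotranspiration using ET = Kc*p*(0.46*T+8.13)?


ET = Kc * p * (0.46*T + 8.13)
ET = 0.71 * 0.23 * (0.46*32 + 8.13)
ET = 0.71 * 0.23 * 22.8500

3.7314 mm/day


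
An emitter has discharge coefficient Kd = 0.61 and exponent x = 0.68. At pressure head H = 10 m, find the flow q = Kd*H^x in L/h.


q = Kd * H^x = 0.61 * 10^0.68 = 0.61 * 4.786301

2.9196 L/h


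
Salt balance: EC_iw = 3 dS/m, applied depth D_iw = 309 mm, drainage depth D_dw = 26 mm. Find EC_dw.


EC_dw = EC_iw * D_iw / D_dw
EC_dw = 3 * 309 / 26
EC_dw = 927 / 26

35.6538 dS/m


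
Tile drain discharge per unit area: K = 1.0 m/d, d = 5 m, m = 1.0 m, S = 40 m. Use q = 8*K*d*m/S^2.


q = 8*K*d*m/S^2
q = 8*1.0*5*1.0/40^2
q = 40.0000 / 1600

0.0250 m/d


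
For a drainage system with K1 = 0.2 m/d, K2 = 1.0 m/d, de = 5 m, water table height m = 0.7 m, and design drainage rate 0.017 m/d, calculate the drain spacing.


S^2 = 8*K2*de*m/q + 4*K1*m^2/q
S^2 = 8*1.0*5*0.7/0.017 + 4*0.2*0.7^2/0.017
S = sqrt(1670.1176)

40.8671 m


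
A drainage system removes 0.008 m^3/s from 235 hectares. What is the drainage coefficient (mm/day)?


DC = Q * 86400 / (A * 10000) * 1000
DC = 0.008 * 86400 / (235 * 10000) * 1000
DC = 691200.0000 / 2350000

0.2941 mm/day


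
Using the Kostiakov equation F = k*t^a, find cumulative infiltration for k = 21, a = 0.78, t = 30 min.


F = k * t^a = 21 * 30^0.78
F = 21 * 14.195627

298.1082 mm


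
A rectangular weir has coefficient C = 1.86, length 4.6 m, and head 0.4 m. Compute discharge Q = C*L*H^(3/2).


Q = C * L * H^(3/2) = 1.86 * 4.6 * 0.4^1.5 = 1.86 * 4.6 * 0.252982

2.1645 m^3/s


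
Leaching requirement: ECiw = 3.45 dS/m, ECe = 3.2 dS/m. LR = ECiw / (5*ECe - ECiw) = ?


LR = ECiw / (5*ECe - ECiw)
LR = 3.45 / (5*3.2 - 3.45)
LR = 3.45 / 12.5500

0.2749


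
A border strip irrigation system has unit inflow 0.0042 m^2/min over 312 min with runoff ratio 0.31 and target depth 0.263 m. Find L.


L = q*t/((1+r)*Z)
L = 0.0042*312/((1+0.31)*0.263)
L = 1.3104/0.34453

3.8034 m


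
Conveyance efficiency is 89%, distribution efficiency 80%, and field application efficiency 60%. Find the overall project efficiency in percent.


Ec = 0.89, Eb = 0.8, Ea = 0.6
E = 0.89 * 0.8 * 0.6 * 100 = 42.7200%

42.7200 %


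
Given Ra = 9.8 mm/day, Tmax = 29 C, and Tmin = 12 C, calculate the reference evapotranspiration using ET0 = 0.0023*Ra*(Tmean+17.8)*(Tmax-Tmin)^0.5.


Tmean = (Tmax + Tmin)/2 = (29 + 12)/2 = 20.5
ET0 = 0.0023 * 9.8 * (20.5 + 17.8) * sqrt(29 - 12)
ET0 = 0.0023 * 9.8 * 38.3 * 4.123106

3.5594 mm/day


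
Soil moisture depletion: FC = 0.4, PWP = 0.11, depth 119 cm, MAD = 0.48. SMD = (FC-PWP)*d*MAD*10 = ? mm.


SMD = (FC - PWP) * d * MAD * 10
SMD = (0.4 - 0.11) * 119 * 0.48 * 10
SMD = 0.2900 * 119 * 0.48 * 10

165.6480 mm


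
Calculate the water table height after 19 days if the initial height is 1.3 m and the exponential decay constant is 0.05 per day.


m = m0 * exp(-k*t)
m = 1.3 * exp(-0.05 * 19)
m = 1.3 * exp(-0.9500)

0.5028 m


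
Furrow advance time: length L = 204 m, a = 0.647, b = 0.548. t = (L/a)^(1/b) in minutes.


t = (L/a)^(1/b)
t = (204/0.647)^(1/0.548)
t = 315.301391^(1/0.548)

36284.3019 min


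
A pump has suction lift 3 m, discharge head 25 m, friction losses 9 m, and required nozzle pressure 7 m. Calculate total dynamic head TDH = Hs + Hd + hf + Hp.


TDH = Hs + Hd + hf + Hp = 3 + 25 + 9 + 7 = 44

44 m


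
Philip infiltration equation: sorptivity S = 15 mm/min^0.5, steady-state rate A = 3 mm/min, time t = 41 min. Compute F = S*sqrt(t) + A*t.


F = S*sqrt(t) + A*t
F = 15*sqrt(41) + 3*41
F = 15*6.403124 + 123

219.0469 mm


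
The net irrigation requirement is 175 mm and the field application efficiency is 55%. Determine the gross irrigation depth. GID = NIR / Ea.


Ea = 55% = 0.55
GID = NIR / Ea = 175 / 0.55 = 318.1818 mm

318.1818 mm


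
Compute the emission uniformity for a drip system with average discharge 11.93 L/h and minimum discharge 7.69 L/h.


EU = (q_min/q_avg)*100 = (7.69/11.93)*100 = 64.4593%

64.4593 %


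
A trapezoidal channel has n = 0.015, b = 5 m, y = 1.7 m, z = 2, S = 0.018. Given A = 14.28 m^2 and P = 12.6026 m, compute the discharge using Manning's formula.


R = A/P = 14.28/12.6026 = 1.133100
Q = (1/0.015) * 14.28 * 1.133100^(2/3) * 0.018^0.5

138.8200 m^3/s


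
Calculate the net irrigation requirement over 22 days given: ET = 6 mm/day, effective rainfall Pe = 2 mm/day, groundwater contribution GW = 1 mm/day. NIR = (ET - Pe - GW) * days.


Daily deficit = ET - Pe - GW = 6 - 2 - 1 = 3 mm/day
NIR = 3 * 22 = 66 mm

66.0000 mm


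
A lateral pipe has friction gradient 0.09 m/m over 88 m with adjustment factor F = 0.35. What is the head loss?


hf = J * L * F = 0.09 * 88 * 0.35 = 2.7720 m

2.7720 m


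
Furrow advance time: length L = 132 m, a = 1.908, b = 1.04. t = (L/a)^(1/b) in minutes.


t = (L/a)^(1/b)
t = (132/1.908)^(1/1.04)
t = 69.182390^(1/1.04)

58.7796 min


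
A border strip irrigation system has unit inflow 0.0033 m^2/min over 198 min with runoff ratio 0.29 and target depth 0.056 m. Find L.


L = q*t/((1+r)*Z)
L = 0.0033*198/((1+0.29)*0.056)
L = 0.6534/0.07224

9.0449 m


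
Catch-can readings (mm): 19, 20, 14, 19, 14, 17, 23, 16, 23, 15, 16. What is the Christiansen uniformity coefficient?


mean = 17.818182 mm
MAD = 2.710744 mm
CU = (1 - 2.710744/17.818182)*100

84.7866 %


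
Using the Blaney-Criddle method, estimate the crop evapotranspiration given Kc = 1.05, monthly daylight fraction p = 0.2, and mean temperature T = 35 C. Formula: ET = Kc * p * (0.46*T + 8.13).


ET = Kc * p * (0.46*T + 8.13)
ET = 1.05 * 0.2 * (0.46*35 + 8.13)
ET = 1.05 * 0.2 * 24.2300

5.0883 mm/day


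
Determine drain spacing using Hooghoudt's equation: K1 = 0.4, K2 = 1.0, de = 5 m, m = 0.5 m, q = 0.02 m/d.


S^2 = 8*K2*de*m/q + 4*K1*m^2/q
S^2 = 8*1.0*5*0.5/0.02 + 4*0.4*0.5^2/0.02
S = sqrt(1020.0000)

31.9374 m


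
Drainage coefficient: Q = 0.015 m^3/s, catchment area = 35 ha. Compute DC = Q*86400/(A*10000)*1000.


DC = Q * 86400 / (A * 10000) * 1000
DC = 0.015 * 86400 / (35 * 10000) * 1000
DC = 1296000.0000 / 350000

3.7029 mm/day


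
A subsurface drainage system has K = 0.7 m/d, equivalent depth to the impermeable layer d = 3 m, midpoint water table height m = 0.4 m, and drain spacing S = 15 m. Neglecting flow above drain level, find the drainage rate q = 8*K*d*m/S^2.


q = 8*K*d*m/S^2
q = 8*0.7*3*0.4/15^2
q = 6.7200 / 225

0.0299 m/d


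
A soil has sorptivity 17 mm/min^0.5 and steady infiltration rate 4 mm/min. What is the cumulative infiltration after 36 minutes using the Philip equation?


F = S*sqrt(t) + A*t
F = 17*sqrt(36) + 4*36
F = 17*6.000000 + 144

246.0000 mm


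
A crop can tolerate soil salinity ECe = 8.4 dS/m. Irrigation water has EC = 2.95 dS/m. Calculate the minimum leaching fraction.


LR = ECiw / (5*ECe - ECiw)
LR = 2.95 / (5*8.4 - 2.95)
LR = 2.95 / 39.0500

0.0755


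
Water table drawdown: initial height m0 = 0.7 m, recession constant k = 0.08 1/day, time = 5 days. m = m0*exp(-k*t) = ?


m = m0 * exp(-k*t)
m = 0.7 * exp(-0.08 * 5)
m = 0.7 * exp(-0.4000)

0.4692 m


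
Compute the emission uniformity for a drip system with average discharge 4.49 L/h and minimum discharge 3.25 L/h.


EU = (q_min/q_avg)*100 = (3.25/4.49)*100 = 72.3831%

72.3831 %


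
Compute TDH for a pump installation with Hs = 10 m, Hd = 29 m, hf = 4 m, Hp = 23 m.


TDH = Hs + Hd + hf + Hp = 10 + 29 + 4 + 23 = 66

66 m


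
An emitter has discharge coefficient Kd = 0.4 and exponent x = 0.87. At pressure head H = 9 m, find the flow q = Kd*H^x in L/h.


q = Kd * H^x = 0.4 * 9^0.87 = 0.4 * 6.763804

2.7055 L/h


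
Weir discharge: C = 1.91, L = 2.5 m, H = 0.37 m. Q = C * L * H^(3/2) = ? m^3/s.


Q = C * L * H^(3/2) = 1.91 * 2.5 * 0.37^1.5 = 1.91 * 2.5 * 0.225062

1.0747 m^3/s


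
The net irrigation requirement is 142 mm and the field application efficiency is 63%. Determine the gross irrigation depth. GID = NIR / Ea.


Ea = 63% = 0.63
GID = NIR / Ea = 142 / 0.63 = 225.3968 mm

225.3968 mm


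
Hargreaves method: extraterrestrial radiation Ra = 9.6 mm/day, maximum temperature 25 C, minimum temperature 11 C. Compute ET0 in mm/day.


Tmean = (Tmax + Tmin)/2 = (25 + 11)/2 = 18.0
ET0 = 0.0023 * 9.6 * (18.0 + 17.8) * sqrt(25 - 11)
ET0 = 0.0023 * 9.6 * 35.8 * 3.741657

2.9576 mm/day


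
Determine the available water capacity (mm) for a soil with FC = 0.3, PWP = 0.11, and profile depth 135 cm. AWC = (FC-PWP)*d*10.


AWC = (FC - PWP) * d * 10
AWC = (0.3 - 0.11) * 135 * 10
AWC = 0.1900 * 135 * 10

256.5000 mm


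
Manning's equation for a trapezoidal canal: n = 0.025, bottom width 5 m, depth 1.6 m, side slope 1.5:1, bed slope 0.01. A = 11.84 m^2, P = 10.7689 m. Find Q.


R = A/P = 11.84/10.7689 = 1.099462
Q = (1/0.025) * 11.84 * 1.099462^(2/3) * 0.01^0.5

50.4505 m^3/s


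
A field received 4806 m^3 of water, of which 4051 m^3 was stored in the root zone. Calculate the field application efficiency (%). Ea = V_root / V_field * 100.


Ea = V_root / V_field * 100 = 4051 / 4806 * 100 = 84.2905%

84.2905 %


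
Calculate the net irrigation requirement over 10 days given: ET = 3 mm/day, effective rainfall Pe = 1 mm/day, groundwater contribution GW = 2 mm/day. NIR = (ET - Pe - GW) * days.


Daily deficit = ET - Pe - GW = 3 - 1 - 2 = 0 mm/day
NIR = 0 * 10 = 0 mm

0 mm


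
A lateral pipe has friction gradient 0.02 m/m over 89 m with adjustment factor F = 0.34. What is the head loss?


hf = J * L * F = 0.02 * 89 * 0.34 = 0.6052 m

0.6052 m


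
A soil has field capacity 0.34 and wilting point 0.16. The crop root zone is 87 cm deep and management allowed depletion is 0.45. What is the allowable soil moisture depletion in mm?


SMD = (FC - PWP) * d * MAD * 10
SMD = (0.34 - 0.16) * 87 * 0.45 * 10
SMD = 0.1800 * 87 * 0.45 * 10

70.4700 mm


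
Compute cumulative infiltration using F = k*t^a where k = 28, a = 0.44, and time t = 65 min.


F = k * t^a = 28 * 65^0.44
F = 28 * 6.275985

175.7276 mm


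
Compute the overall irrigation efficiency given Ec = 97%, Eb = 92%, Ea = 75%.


Ec = 0.97, Eb = 0.92, Ea = 0.75
E = 0.97 * 0.92 * 0.75 * 100 = 66.9300%

66.9300 %


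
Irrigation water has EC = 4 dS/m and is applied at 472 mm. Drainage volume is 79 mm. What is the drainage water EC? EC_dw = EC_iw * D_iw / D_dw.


EC_dw = EC_iw * D_iw / D_dw
EC_dw = 4 * 472 / 79
EC_dw = 1888 / 79

23.8987 dS/m


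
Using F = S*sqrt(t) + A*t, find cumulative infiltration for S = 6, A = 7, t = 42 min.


F = S*sqrt(t) + A*t
F = 6*sqrt(42) + 7*42
F = 6*6.480741 + 294

332.8844 mm


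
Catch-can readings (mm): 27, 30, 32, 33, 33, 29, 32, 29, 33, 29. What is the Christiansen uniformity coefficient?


mean = 30.700000 mm
MAD = 1.900000 mm
CU = (1 - 1.900000/30.700000)*100

93.8111 %


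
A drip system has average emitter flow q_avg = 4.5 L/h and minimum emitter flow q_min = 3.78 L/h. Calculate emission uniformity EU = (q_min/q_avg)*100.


EU = (q_min/q_avg)*100 = (3.78/4.5)*100 = 84.0000%

84.0000 %


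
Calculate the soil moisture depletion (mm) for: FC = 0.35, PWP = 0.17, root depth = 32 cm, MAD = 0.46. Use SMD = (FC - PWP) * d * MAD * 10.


SMD = (FC - PWP) * d * MAD * 10
SMD = (0.35 - 0.17) * 32 * 0.46 * 10
SMD = 0.1800 * 32 * 0.46 * 10

26.4960 mm


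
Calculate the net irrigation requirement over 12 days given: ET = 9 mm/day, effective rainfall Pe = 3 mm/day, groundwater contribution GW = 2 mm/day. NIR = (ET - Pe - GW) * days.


Daily deficit = ET - Pe - GW = 9 - 3 - 2 = 4 mm/day
NIR = 4 * 12 = 48 mm

48.0000 mm


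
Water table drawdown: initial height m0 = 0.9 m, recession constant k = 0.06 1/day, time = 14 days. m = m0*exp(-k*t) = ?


m = m0 * exp(-k*t)
m = 0.9 * exp(-0.06 * 14)
m = 0.9 * exp(-0.8400)

0.3885 m


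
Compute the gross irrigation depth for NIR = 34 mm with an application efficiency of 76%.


Ea = 76% = 0.76
GID = NIR / Ea = 34 / 0.76 = 44.7368 mm

44.7368 mm


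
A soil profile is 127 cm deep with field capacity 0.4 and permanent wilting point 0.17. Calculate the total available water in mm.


AWC = (FC - PWP) * d * 10
AWC = (0.4 - 0.17) * 127 * 10
AWC = 0.2300 * 127 * 10

292.1000 mm


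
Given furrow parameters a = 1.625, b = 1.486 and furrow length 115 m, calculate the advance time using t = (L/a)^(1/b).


t = (L/a)^(1/b)
t = (115/1.625)^(1/1.486)
t = 70.769231^(1/1.486)

17.5731 min


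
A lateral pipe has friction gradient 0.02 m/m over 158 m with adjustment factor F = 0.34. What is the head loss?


hf = J * L * F = 0.02 * 158 * 0.34 = 1.0744 m

1.0744 m


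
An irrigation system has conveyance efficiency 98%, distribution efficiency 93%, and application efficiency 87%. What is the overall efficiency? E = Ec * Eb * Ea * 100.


Ec = 0.98, Eb = 0.93, Ea = 0.87
E = 0.98 * 0.93 * 0.87 * 100 = 79.2918%

79.2918 %


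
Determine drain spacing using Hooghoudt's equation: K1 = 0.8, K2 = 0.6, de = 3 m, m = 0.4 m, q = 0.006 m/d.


S^2 = 8*K2*de*m/q + 4*K1*m^2/q
S^2 = 8*0.6*3*0.4/0.006 + 4*0.8*0.4^2/0.006
S = sqrt(1045.3333)

32.3316 m


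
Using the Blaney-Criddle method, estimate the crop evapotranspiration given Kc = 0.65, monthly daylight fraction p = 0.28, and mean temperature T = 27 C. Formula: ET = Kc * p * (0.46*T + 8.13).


ET = Kc * p * (0.46*T + 8.13)
ET = 0.65 * 0.28 * (0.46*27 + 8.13)
ET = 0.65 * 0.28 * 20.5500

3.7401 mm/day


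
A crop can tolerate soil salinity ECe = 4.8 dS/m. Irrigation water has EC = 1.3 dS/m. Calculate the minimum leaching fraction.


LR = ECiw / (5*ECe - ECiw)
LR = 1.3 / (5*4.8 - 1.3)
LR = 1.3 / 22.7000

0.0573


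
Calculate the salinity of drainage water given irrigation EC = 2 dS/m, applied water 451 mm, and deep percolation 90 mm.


EC_dw = EC_iw * D_iw / D_dw
EC_dw = 2 * 451 / 90
EC_dw = 902 / 90

10.0222 dS/m


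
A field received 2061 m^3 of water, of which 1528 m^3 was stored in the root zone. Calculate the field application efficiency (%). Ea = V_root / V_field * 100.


Ea = V_root / V_field * 100 = 1528 / 2061 * 100 = 74.1388%

74.1388 %


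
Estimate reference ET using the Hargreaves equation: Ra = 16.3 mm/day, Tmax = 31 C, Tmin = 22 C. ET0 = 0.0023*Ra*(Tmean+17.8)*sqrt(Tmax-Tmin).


Tmean = (Tmax + Tmin)/2 = (31 + 22)/2 = 26.5
ET0 = 0.0023 * 16.3 * (26.5 + 17.8) * sqrt(31 - 22)
ET0 = 0.0023 * 16.3 * 44.3 * 3.000000

4.9824 mm/day


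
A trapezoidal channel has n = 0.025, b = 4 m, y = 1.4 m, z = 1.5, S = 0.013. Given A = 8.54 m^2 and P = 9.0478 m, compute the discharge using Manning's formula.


R = A/P = 8.54/9.0478 = 0.943876
Q = (1/0.025) * 8.54 * 0.943876^(2/3) * 0.013^0.5

37.4771 m^3/s


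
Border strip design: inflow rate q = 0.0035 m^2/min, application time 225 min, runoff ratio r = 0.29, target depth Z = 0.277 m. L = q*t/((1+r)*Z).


L = q*t/((1+r)*Z)
L = 0.0035*225/((1+0.29)*0.277)
L = 0.7875/0.35733

2.2038 m


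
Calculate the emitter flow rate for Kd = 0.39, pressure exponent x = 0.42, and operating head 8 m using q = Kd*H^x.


q = Kd * H^x = 0.39 * 8^0.42 = 0.39 * 2.394957

0.9340 L/h


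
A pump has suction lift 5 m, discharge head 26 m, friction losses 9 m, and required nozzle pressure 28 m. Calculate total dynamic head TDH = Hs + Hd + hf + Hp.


TDH = Hs + Hd + hf + Hp = 5 + 26 + 9 + 28 = 68

68 m


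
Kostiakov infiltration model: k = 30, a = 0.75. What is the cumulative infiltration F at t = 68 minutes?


F = k * t^a = 30 * 68^0.75
F = 30 * 23.679999

710.4000 mm


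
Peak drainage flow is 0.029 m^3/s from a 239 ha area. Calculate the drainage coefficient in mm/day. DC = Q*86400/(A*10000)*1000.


DC = Q * 86400 / (A * 10000) * 1000
DC = 0.029 * 86400 / (239 * 10000) * 1000
DC = 2505600.0000 / 2390000

1.0484 mm/day


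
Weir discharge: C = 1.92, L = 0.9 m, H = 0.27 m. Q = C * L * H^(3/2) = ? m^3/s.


Q = C * L * H^(3/2) = 1.92 * 0.9 * 0.27^1.5 = 1.92 * 0.9 * 0.140296

0.2424 m^3/s


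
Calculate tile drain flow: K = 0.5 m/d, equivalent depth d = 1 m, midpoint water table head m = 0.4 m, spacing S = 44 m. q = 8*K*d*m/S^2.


q = 8*K*d*m/S^2
q = 8*0.5*1*0.4/44^2
q = 1.6000 / 1936

8.2645e-04 m/d


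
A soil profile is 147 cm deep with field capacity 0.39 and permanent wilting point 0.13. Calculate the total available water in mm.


AWC = (FC - PWP) * d * 10
AWC = (0.39 - 0.13) * 147 * 10
AWC = 0.2600 * 147 * 10

382.2000 mm


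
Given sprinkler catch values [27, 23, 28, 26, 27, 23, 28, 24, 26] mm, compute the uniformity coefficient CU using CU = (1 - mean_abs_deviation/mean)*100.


mean = 25.777778 mm
MAD = 1.629630 mm
CU = (1 - 1.629630/25.777778)*100

93.6782 %


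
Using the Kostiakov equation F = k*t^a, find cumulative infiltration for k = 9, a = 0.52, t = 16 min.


F = k * t^a = 9 * 16^0.52
F = 9 * 4.228072

38.0526 mm


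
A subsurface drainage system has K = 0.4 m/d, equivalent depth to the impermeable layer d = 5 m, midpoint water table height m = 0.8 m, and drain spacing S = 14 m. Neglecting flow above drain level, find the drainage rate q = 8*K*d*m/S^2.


q = 8*K*d*m/S^2
q = 8*0.4*5*0.8/14^2
q = 12.8000 / 196

0.0653 m/d


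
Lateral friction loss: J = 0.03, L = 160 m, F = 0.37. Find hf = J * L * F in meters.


hf = J * L * F = 0.03 * 160 * 0.37 = 1.7760 m

1.7760 m


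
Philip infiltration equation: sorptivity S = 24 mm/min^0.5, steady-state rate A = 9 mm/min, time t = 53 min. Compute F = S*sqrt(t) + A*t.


F = S*sqrt(t) + A*t
F = 24*sqrt(53) + 9*53
F = 24*7.280110 + 477

651.7226 mm


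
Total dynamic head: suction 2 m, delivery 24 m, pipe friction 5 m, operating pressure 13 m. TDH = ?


TDH = Hs + Hd + hf + Hp = 2 + 24 + 5 + 13 = 44

44 m


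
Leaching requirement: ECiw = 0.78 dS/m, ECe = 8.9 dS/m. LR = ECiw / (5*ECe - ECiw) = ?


LR = ECiw / (5*ECe - ECiw)
LR = 0.78 / (5*8.9 - 0.78)
LR = 0.78 / 43.7200

0.0178


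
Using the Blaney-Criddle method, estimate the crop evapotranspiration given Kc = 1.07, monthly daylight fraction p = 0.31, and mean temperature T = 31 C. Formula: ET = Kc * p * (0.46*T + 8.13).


ET = Kc * p * (0.46*T + 8.13)
ET = 1.07 * 0.31 * (0.46*31 + 8.13)
ET = 1.07 * 0.31 * 22.3900

7.4268 mm/day


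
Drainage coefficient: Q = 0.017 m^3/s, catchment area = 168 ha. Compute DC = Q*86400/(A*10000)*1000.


DC = Q * 86400 / (A * 10000) * 1000
DC = 0.017 * 86400 / (168 * 10000) * 1000
DC = 1468800.0000 / 1680000

0.8743 mm/day


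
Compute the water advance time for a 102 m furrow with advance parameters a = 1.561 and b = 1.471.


t = (L/a)^(1/b)
t = (102/1.561)^(1/1.471)
t = 65.342729^(1/1.471)

17.1391 min


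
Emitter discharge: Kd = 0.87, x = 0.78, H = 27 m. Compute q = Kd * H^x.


q = Kd * H^x = 0.87 * 27^0.78 = 0.87 * 13.075664

11.3758 L/h


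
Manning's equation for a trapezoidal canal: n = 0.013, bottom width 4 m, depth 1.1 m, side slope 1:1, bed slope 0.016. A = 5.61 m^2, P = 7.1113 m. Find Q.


R = A/P = 5.61/7.1113 = 0.788885
Q = (1/0.013) * 5.61 * 0.788885^(2/3) * 0.016^0.5

46.6039 m^3/s


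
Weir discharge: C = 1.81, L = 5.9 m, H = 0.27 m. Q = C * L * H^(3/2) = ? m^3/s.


Q = C * L * H^(3/2) = 1.81 * 5.9 * 0.27^1.5 = 1.81 * 5.9 * 0.140296

1.4982 m^3/s


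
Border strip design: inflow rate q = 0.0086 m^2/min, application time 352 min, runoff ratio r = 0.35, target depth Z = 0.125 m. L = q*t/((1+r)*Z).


L = q*t/((1+r)*Z)
L = 0.0086*352/((1+0.35)*0.125)
L = 3.0272/0.16875

17.9390 m


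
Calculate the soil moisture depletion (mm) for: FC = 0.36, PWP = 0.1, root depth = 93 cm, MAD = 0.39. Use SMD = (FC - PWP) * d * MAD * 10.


SMD = (FC - PWP) * d * MAD * 10
SMD = (0.36 - 0.1) * 93 * 0.39 * 10
SMD = 0.2600 * 93 * 0.39 * 10

94.3020 mm


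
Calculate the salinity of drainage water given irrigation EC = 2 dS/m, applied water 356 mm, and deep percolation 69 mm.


EC_dw = EC_iw * D_iw / D_dw
EC_dw = 2 * 356 / 69
EC_dw = 712 / 69

10.3188 dS/m


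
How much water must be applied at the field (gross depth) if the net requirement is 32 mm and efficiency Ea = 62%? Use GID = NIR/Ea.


Ea = 62% = 0.62
GID = NIR / Ea = 32 / 0.62 = 51.6129 mm

51.6129 mm


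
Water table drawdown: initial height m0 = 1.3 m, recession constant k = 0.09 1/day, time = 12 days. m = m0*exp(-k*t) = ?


m = m0 * exp(-k*t)
m = 1.3 * exp(-0.09 * 12)
m = 1.3 * exp(-1.0800)

0.4415 m


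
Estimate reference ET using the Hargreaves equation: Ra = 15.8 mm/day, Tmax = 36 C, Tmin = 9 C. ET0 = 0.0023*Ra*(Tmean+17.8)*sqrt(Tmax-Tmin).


Tmean = (Tmax + Tmin)/2 = (36 + 9)/2 = 22.5
ET0 = 0.0023 * 15.8 * (22.5 + 17.8) * sqrt(36 - 9)
ET0 = 0.0023 * 15.8 * 40.3 * 5.196152

7.6098 mm/day


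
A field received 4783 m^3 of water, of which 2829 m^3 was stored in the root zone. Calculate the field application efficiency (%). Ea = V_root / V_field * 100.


Ea = V_root / V_field * 100 = 2829 / 4783 * 100 = 59.1470%

59.1470 %


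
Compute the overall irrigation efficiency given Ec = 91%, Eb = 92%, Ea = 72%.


Ec = 0.91, Eb = 0.92, Ea = 0.72
E = 0.91 * 0.92 * 0.72 * 100 = 60.2784%

60.2784 %


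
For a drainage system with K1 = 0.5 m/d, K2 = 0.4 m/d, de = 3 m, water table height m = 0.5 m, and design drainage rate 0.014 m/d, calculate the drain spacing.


S^2 = 8*K2*de*m/q + 4*K1*m^2/q
S^2 = 8*0.4*3*0.5/0.014 + 4*0.5*0.5^2/0.014
S = sqrt(378.5714)

19.4569 m


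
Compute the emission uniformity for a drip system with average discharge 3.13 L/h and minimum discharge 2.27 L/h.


EU = (q_min/q_avg)*100 = (2.27/3.13)*100 = 72.5240%

72.5240 %


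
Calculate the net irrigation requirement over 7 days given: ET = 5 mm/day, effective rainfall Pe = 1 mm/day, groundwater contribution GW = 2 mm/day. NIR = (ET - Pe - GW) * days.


Daily deficit = ET - Pe - GW = 5 - 1 - 2 = 2 mm/day
NIR = 2 * 7 = 14 mm

14.0000 mm


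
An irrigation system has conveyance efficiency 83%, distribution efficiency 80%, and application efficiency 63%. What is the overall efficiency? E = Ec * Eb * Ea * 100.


Ec = 0.83, Eb = 0.8, Ea = 0.63
E = 0.83 * 0.8 * 0.63 * 100 = 41.8320%

41.8320 %


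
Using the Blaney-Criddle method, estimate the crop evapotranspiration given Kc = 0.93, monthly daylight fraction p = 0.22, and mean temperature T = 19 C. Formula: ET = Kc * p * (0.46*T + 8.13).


ET = Kc * p * (0.46*T + 8.13)
ET = 0.93 * 0.22 * (0.46*19 + 8.13)
ET = 0.93 * 0.22 * 16.8700

3.4516 mm/day


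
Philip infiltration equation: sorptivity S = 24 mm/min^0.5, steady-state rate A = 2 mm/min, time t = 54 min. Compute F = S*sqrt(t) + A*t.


F = S*sqrt(t) + A*t
F = 24*sqrt(54) + 2*54
F = 24*7.348469 + 108

284.3633 mm


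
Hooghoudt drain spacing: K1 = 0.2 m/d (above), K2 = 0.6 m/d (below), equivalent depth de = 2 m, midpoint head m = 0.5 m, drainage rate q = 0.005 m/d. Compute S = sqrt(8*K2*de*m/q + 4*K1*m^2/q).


S^2 = 8*K2*de*m/q + 4*K1*m^2/q
S^2 = 8*0.6*2*0.5/0.005 + 4*0.2*0.5^2/0.005
S = sqrt(1000.0000)

31.6228 m


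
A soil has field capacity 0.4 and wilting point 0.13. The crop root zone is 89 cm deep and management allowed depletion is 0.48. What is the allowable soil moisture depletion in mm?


SMD = (FC - PWP) * d * MAD * 10
SMD = (0.4 - 0.13) * 89 * 0.48 * 10
SMD = 0.2700 * 89 * 0.48 * 10

115.3440 mm


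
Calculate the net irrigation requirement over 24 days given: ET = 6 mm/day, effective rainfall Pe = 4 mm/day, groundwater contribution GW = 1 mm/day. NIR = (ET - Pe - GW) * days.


Daily deficit = ET - Pe - GW = 6 - 4 - 1 = 1 mm/day
NIR = 1 * 24 = 24 mm

24.0000 mm


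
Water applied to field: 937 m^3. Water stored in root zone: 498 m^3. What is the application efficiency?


Ea = V_root / V_field * 100 = 498 / 937 * 100 = 53.1483%

53.1483 %


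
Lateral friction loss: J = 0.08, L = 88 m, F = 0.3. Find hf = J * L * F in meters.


hf = J * L * F = 0.08 * 88 * 0.3 = 2.1120 m

2.1120 m


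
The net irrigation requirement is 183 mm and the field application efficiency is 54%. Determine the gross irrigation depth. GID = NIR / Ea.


Ea = 54% = 0.54
GID = NIR / Ea = 183 / 0.54 = 338.8889 mm

338.8889 mm


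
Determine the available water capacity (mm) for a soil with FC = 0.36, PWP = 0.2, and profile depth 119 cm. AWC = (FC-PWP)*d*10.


AWC = (FC - PWP) * d * 10
AWC = (0.36 - 0.2) * 119 * 10
AWC = 0.1600 * 119 * 10

190.4000 mm


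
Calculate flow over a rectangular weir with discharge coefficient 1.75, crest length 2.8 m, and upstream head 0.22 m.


Q = C * L * H^(3/2) = 1.75 * 2.8 * 0.22^1.5 = 1.75 * 2.8 * 0.103189

0.5056 m^3/s


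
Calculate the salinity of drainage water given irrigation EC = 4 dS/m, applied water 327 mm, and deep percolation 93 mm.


EC_dw = EC_iw * D_iw / D_dw
EC_dw = 4 * 327 / 93
EC_dw = 1308 / 93

14.0645 dS/m


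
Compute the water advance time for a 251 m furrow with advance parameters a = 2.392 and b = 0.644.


t = (L/a)^(1/b)
t = (251/2.392)^(1/0.644)
t = 104.933110^(1/0.644)

1374.2412 min


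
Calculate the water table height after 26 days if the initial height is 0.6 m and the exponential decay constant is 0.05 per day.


m = m0 * exp(-k*t)
m = 0.6 * exp(-0.05 * 26)
m = 0.6 * exp(-1.3000)

0.1635 m


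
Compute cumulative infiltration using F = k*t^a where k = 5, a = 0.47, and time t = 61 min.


F = k * t^a = 5 * 61^0.47
F = 5 * 6.904067

34.5203 mm


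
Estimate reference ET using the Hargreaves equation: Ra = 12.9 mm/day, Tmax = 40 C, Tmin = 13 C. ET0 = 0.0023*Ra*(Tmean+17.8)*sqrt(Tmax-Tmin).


Tmean = (Tmax + Tmin)/2 = (40 + 13)/2 = 26.5
ET0 = 0.0023 * 12.9 * (26.5 + 17.8) * sqrt(40 - 13)
ET0 = 0.0023 * 12.9 * 44.3 * 5.196152

6.8297 mm/day


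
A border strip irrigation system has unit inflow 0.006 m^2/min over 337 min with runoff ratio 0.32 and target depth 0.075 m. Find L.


L = q*t/((1+r)*Z)
L = 0.006*337/((1+0.32)*0.075)
L = 2.022/0.099

20.4242 m


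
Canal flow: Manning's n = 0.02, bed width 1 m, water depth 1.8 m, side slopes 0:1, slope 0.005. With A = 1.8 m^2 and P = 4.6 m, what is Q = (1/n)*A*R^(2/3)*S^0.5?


R = A/P = 1.8/4.6 = 0.391304
Q = (1/0.02) * 1.8 * 0.391304^(2/3) * 0.005^0.5

3.4046 m^3/s


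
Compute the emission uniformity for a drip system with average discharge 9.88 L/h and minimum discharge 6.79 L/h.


EU = (q_min/q_avg)*100 = (6.79/9.88)*100 = 68.7247%

68.7247 %


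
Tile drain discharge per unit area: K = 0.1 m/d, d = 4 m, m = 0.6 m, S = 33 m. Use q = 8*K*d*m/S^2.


q = 8*K*d*m/S^2
q = 8*0.1*4*0.6/33^2
q = 1.9200 / 1089

0.0018 m/d


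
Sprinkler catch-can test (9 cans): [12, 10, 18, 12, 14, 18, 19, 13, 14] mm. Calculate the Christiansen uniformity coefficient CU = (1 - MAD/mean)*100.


mean = 14.444444 mm
MAD = 2.592593 mm
CU = (1 - 2.592593/14.444444)*100

82.0513 %


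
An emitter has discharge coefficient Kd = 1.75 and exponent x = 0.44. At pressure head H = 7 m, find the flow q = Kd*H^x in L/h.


q = Kd * H^x = 1.75 * 7^0.44 = 1.75 * 2.354199

4.1198 L/h


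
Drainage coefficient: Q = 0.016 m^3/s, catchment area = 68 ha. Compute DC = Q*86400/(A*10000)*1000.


DC = Q * 86400 / (A * 10000) * 1000
DC = 0.016 * 86400 / (68 * 10000) * 1000
DC = 1382400.0000 / 680000

2.0329 mm/day


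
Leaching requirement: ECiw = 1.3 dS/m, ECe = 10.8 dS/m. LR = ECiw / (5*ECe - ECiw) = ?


LR = ECiw / (5*ECe - ECiw)
LR = 1.3 / (5*10.8 - 1.3)
LR = 1.3 / 52.7000

0.0247


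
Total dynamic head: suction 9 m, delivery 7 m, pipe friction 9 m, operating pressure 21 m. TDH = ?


TDH = Hs + Hd + hf + Hp = 9 + 7 + 9 + 21 = 46

46 m


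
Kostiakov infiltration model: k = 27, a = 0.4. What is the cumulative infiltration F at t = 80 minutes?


F = k * t^a = 27 * 80^0.4
F = 27 * 5.770800

155.8116 mm


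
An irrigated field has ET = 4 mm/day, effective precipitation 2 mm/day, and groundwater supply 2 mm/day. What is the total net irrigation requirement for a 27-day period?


Daily deficit = ET - Pe - GW = 4 - 2 - 2 = 0 mm/day
NIR = 0 * 27 = 0 mm

0 mm


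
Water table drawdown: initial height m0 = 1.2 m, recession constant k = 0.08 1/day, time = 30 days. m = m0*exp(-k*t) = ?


m = m0 * exp(-k*t)
m = 1.2 * exp(-0.08 * 30)
m = 1.2 * exp(-2.4000)

0.1089 m


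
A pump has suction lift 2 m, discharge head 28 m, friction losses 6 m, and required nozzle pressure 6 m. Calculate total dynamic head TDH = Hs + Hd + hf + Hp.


TDH = Hs + Hd + hf + Hp = 2 + 28 + 6 + 6 = 42

42 m


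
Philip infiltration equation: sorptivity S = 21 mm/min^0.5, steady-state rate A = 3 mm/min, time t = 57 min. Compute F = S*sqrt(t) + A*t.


F = S*sqrt(t) + A*t
F = 21*sqrt(57) + 3*57
F = 21*7.549834 + 171

329.5465 mm


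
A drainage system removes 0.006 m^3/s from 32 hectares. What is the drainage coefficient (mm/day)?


DC = Q * 86400 / (A * 10000) * 1000
DC = 0.006 * 86400 / (32 * 10000) * 1000
DC = 518400.0000 / 320000

1.6200 mm/day


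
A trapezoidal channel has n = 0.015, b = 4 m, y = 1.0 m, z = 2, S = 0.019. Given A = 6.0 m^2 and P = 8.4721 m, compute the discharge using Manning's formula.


R = A/P = 6.0/8.4721 = 0.708207
Q = (1/0.015) * 6.0 * 0.708207^(2/3) * 0.019^0.5

43.8070 m^3/s


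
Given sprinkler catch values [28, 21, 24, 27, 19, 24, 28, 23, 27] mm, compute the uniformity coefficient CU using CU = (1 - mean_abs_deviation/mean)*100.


mean = 24.555556 mm
MAD = 2.617284 mm
CU = (1 - 2.617284/24.555556)*100

89.3414 %


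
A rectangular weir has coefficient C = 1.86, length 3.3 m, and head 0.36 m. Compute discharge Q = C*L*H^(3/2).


Q = C * L * H^(3/2) = 1.86 * 3.3 * 0.36^1.5 = 1.86 * 3.3 * 0.216000

1.3258 m^3/s


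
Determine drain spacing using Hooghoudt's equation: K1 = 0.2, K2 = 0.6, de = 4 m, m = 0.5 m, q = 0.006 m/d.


S^2 = 8*K2*de*m/q + 4*K1*m^2/q
S^2 = 8*0.6*4*0.5/0.006 + 4*0.2*0.5^2/0.006
S = sqrt(1633.3333)

40.4145 m


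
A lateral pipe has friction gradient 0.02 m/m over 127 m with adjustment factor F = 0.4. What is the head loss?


hf = J * L * F = 0.02 * 127 * 0.4 = 1.0160 m

1.0160 m


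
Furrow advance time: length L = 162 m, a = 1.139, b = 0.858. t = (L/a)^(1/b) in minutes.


t = (L/a)^(1/b)
t = (162/1.139)^(1/0.858)
t = 142.230026^(1/0.858)

323.0828 min


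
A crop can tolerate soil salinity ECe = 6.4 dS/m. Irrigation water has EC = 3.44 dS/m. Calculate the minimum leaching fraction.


LR = ECiw / (5*ECe - ECiw)
LR = 3.44 / (5*6.4 - 3.44)
LR = 3.44 / 28.5600

0.1204


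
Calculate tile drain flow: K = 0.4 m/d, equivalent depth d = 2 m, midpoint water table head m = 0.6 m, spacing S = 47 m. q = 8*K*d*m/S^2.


q = 8*K*d*m/S^2
q = 8*0.4*2*0.6/47^2
q = 3.8400 / 2209

0.0017 m/d


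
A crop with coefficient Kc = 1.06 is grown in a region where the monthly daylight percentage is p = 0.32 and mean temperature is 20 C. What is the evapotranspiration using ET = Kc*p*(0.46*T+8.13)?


ET = Kc * p * (0.46*T + 8.13)
ET = 1.06 * 0.32 * (0.46*20 + 8.13)
ET = 1.06 * 0.32 * 17.3300

5.8783 mm/day


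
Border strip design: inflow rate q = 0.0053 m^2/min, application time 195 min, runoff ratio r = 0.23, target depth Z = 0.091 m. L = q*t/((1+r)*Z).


L = q*t/((1+r)*Z)
L = 0.0053*195/((1+0.23)*0.091)
L = 1.0335/0.11193

9.2334 m


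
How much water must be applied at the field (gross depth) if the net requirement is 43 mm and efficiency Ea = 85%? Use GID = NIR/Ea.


Ea = 85% = 0.85
GID = NIR / Ea = 43 / 0.85 = 50.5882 mm

50.5882 mm


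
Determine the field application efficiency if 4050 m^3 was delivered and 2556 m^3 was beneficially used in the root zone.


Ea = V_root / V_field * 100 = 2556 / 4050 * 100 = 63.1111%

63.1111 %


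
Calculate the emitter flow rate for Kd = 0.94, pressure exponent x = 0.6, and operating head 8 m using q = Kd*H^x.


q = Kd * H^x = 0.94 * 8^0.6 = 0.94 * 3.482202

3.2733 L/h


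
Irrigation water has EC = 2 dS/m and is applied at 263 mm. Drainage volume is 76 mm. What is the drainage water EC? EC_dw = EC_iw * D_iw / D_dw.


EC_dw = EC_iw * D_iw / D_dw
EC_dw = 2 * 263 / 76
EC_dw = 526 / 76

6.9211 dS/m


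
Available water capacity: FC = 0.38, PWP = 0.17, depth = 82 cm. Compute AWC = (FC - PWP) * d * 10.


AWC = (FC - PWP) * d * 10
AWC = (0.38 - 0.17) * 82 * 10
AWC = 0.2100 * 82 * 10

172.2000 mm


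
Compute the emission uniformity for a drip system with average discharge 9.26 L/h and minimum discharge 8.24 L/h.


EU = (q_min/q_avg)*100 = (8.24/9.26)*100 = 88.9849%

88.9849 %


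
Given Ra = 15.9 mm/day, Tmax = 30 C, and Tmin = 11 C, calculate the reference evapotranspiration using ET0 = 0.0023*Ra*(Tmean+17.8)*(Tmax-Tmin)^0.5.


Tmean = (Tmax + Tmin)/2 = (30 + 11)/2 = 20.5
ET0 = 0.0023 * 15.9 * (20.5 + 17.8) * sqrt(30 - 11)
ET0 = 0.0023 * 15.9 * 38.3 * 4.358899

6.1052 mm/day


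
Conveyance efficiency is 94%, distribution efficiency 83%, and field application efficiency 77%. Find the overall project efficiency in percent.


Ec = 0.94, Eb = 0.83, Ea = 0.77
E = 0.94 * 0.83 * 0.77 * 100 = 60.0754%

60.0754 %


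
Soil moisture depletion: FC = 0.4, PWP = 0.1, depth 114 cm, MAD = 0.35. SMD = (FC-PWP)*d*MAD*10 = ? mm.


SMD = (FC - PWP) * d * MAD * 10
SMD = (0.4 - 0.1) * 114 * 0.35 * 10
SMD = 0.3000 * 114 * 0.35 * 10

119.7000 mm


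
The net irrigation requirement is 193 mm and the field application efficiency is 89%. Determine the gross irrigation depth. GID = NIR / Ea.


Ea = 89% = 0.89
GID = NIR / Ea = 193 / 0.89 = 216.8539 mm

216.8539 mm


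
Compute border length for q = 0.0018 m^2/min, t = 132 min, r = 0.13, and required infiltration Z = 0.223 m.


L = q*t/((1+r)*Z)
L = 0.0018*132/((1+0.13)*0.223)
L = 0.2376/0.25199

0.9429 m


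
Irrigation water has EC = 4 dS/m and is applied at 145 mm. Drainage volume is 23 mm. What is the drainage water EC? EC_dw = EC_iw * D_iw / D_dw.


EC_dw = EC_iw * D_iw / D_dw
EC_dw = 4 * 145 / 23
EC_dw = 580 / 23

25.2174 dS/m


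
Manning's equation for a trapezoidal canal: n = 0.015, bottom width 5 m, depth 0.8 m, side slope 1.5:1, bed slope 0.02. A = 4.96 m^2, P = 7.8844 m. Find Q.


R = A/P = 4.96/7.8844 = 0.629090
Q = (1/0.015) * 4.96 * 0.629090^(2/3) * 0.02^0.5

34.3332 m^3/s


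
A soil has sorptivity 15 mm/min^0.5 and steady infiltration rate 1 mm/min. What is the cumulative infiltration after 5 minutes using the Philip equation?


F = S*sqrt(t) + A*t
F = 15*sqrt(5) + 1*5
F = 15*2.236068 + 5

38.5410 mm


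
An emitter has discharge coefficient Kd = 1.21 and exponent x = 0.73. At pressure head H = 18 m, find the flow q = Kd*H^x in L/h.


q = Kd * H^x = 1.21 * 18^0.73 = 1.21 * 8.248005

9.9801 L/h


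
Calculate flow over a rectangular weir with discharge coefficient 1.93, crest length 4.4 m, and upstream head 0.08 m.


Q = C * L * H^(3/2) = 1.93 * 4.4 * 0.08^1.5 = 1.93 * 4.4 * 0.022627

0.1921 m^3/s


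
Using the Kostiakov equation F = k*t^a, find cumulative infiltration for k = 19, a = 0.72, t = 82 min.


F = k * t^a = 19 * 82^0.72
F = 19 * 23.875143

453.6277 mm


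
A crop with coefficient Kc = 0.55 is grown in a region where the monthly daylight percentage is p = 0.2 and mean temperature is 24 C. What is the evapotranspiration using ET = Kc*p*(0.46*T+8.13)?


ET = Kc * p * (0.46*T + 8.13)
ET = 0.55 * 0.2 * (0.46*24 + 8.13)
ET = 0.55 * 0.2 * 19.1700

2.1087 mm/day


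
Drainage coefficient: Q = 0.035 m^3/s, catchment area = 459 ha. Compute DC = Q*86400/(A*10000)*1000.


DC = Q * 86400 / (A * 10000) * 1000
DC = 0.035 * 86400 / (459 * 10000) * 1000
DC = 3024000.0000 / 4590000

0.6588 mm/day


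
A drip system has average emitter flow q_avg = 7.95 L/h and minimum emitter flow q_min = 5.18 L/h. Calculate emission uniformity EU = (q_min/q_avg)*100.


EU = (q_min/q_avg)*100 = (5.18/7.95)*100 = 65.1572%

65.1572 %


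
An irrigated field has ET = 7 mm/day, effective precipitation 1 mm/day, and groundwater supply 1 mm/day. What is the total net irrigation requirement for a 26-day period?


Daily deficit = ET - Pe - GW = 7 - 1 - 1 = 5 mm/day
NIR = 5 * 26 = 130 mm

130.0000 mm


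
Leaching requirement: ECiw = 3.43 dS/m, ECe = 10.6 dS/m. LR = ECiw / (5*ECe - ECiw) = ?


LR = ECiw / (5*ECe - ECiw)
LR = 3.43 / (5*10.6 - 3.43)
LR = 3.43 / 49.5700

0.0692


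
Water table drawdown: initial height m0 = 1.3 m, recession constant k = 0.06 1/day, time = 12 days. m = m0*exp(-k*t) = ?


m = m0 * exp(-k*t)
m = 1.3 * exp(-0.06 * 12)
m = 1.3 * exp(-0.7200)

0.6328 m


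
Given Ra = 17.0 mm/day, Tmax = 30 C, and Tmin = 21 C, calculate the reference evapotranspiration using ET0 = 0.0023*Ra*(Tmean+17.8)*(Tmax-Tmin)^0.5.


Tmean = (Tmax + Tmin)/2 = (30 + 21)/2 = 25.5
ET0 = 0.0023 * 17.0 * (25.5 + 17.8) * sqrt(30 - 21)
ET0 = 0.0023 * 17.0 * 43.3 * 3.000000

5.0791 mm/day


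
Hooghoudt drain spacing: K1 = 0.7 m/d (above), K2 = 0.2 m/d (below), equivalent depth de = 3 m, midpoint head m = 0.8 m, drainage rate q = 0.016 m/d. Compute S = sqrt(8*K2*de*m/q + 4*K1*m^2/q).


S^2 = 8*K2*de*m/q + 4*K1*m^2/q
S^2 = 8*0.2*3*0.8/0.016 + 4*0.7*0.8^2/0.016
S = sqrt(352.0000)

18.7617 m


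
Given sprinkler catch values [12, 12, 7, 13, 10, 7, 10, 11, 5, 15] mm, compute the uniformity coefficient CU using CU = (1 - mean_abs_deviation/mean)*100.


mean = 10.200000 mm
MAD = 2.400000 mm
CU = (1 - 2.400000/10.200000)*100

76.4706 %


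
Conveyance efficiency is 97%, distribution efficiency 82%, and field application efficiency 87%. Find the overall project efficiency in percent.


Ec = 0.97, Eb = 0.82, Ea = 0.87
E = 0.97 * 0.82 * 0.87 * 100 = 69.1998%

69.1998 %


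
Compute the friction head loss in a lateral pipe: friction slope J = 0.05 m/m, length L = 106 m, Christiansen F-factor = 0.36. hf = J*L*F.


hf = J * L * F = 0.05 * 106 * 0.36 = 1.9080 m

1.9080 m


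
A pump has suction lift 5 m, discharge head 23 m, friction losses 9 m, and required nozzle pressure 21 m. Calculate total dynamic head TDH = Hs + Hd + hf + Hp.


TDH = Hs + Hd + hf + Hp = 5 + 23 + 9 + 21 = 58

58 m


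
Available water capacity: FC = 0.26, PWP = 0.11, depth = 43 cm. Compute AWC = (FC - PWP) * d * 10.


AWC = (FC - PWP) * d * 10
AWC = (0.26 - 0.11) * 43 * 10
AWC = 0.1500 * 43 * 10

64.5000 mm


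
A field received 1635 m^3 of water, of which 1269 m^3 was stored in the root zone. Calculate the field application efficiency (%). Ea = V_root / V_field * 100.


Ea = V_root / V_field * 100 = 1269 / 1635 * 100 = 77.6147%

77.6147 %


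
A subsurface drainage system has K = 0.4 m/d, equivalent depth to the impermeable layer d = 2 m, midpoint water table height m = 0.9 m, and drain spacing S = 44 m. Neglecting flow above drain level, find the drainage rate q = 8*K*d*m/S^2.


q = 8*K*d*m/S^2
q = 8*0.4*2*0.9/44^2
q = 5.7600 / 1936

0.0030 m/d


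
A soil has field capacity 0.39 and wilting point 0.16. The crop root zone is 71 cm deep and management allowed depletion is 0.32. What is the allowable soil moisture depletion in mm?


SMD = (FC - PWP) * d * MAD * 10
SMD = (0.39 - 0.16) * 71 * 0.32 * 10
SMD = 0.2300 * 71 * 0.32 * 10

52.2560 mm


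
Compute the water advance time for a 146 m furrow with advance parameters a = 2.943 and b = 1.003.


t = (L/a)^(1/b)
t = (146/2.943)^(1/1.003)
t = 49.609242^(1/1.003)

49.0333 min


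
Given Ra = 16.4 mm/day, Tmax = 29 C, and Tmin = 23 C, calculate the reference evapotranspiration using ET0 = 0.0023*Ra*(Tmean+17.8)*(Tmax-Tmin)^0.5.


Tmean = (Tmax + Tmin)/2 = (29 + 23)/2 = 26.0
ET0 = 0.0023 * 16.4 * (26.0 + 17.8) * sqrt(29 - 23)
ET0 = 0.0023 * 16.4 * 43.8 * 2.449490

4.0469 mm/day


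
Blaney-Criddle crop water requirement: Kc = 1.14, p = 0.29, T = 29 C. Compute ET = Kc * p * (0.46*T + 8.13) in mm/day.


ET = Kc * p * (0.46*T + 8.13)
ET = 1.14 * 0.29 * (0.46*29 + 8.13)
ET = 1.14 * 0.29 * 21.4700

7.0980 mm/day
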